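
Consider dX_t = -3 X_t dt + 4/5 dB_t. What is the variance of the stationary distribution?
lim Var(X_t) = 8/75

The OU SDE dX = -theta X dt + sigma dB admits the integrating factor exp(theta t): d(exp(theta t) X_t) = sigma exp(theta t) dB_t. Integrating from 0 to t gives X_t = x_0 * exp(-theta t) + sigma * int_0^t exp(-theta (t-s)) dB_s for any initial x_0. The Itô integral has variance (by the Itô isometry) sigma^2 * int_0^t exp(-2 theta (t - s)) ds = sigma^2 * (1 - exp(-2 theta t)) / (2 theta), independent of x_0.
With theta = 3, sigma = 4/5:
  Var(X_t) = (4/5)^2 * (1 - exp(-2*3 t)) / (2 * 3) = 8/75 - 8*exp(-6*t)/75.
As t -> infinity, exp(-2*3 t) -> 0, so the stationary variance is sigma^2 / (2 theta) = 8/75.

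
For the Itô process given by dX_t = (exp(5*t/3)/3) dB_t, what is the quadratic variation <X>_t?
<X>_t = exp(10*t/3)/30 - 1/30

For an Itô process dX_t = a(t) dt + b(t) dB_t, the quadratic variation is <X>_t = int_0^t b(s)^2 ds (the drift term does not contribute). Here b(s) = exp(5*s/3)/3, so
  b(s)^2 = exp(10*s/3)/9.
Integrating from 0 to t:
  <X>_t = int_0^t (exp(10*s/3)/9) ds = exp(10*t/3)/30 - 1/30.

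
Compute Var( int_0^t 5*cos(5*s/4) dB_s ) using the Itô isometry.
Var = 25*t/2 + 5*sin(5*t/2)

The Itô integral of a deterministic integrand f(s) has mean 0 because each increment f(s) * (B_{s+ds} - B_s) has mean 0. By the Itô isometry:
  Var( int_0^t f(s) dB_s ) = E[ (int_0^t f(s) dB_s)^2 ] = int_0^t f(s)^2 ds.
Here f(s) = 5*cos(5*s/4), so f(s)^2 = 25*cos(5*s/4)^2. Integrate:
  int_0^t (25*cos(5*s/4)^2) ds = 25*t/2 + 5*sin(5*t/2).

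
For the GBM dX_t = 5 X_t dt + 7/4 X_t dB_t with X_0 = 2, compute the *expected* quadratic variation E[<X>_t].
E[<X>_t] = 196*exp(209*t/16)/209 - 196/209

<X>_t = int_0^t ((7/4) * X_s)^2 ds. Taking expectation inside the integral: E[<X>_t] = (7/4)^2 * int_0^t E[X_s^2] ds. For GBM, E[X_s^2] = x_0^2 * exp((2 mu + sigma^2) s). Integrating:
  E[<X>_t] = (7/4)^2 * 2^2 * (exp((2*5 + (7/4)^2) t) - 1) / (2*5 + (7/4)^2)
           = (7/4)^2 * 2^2 * (exp((209/16) t) - 1) / (209/16) = 196*exp(209*t/16)/209 - 196/209.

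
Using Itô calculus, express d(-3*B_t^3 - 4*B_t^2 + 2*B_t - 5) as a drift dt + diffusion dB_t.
d(-3*B_t^3 - 4*B_t^2 + 2*B_t - 5) = (-9*B_t - 4) dt + (-9*B_t^2 - 8*B_t + 2) dB_t

Itô's formula for f(B_t) gives d f(B_t) = f'(B_t) dB_t + (1/2) f''(B_t) dt. Compute derivatives of f(x) = -3*x^3 - 4*x^2 + 2*x - 5:
  f'(x)  = -9*x^2 - 8*x + 2
  f''(x) = -18*x - 8
Substitute x = B_t and multiply the f'' term by 1/2:
  drift     = (1/2) * (-18*x - 8) evaluated at B_t = -9*B_t - 4
  diffusion = (-9*x^2 - 8*x + 2) evaluated at B_t = -9*B_t^2 - 8*B_t + 2
Therefore d(-3*B_t^3 - 4*B_t^2 + 2*B_t - 5) = (-9*B_t - 4) dt + (-9*B_t^2 - 8*B_t + 2) dB_t.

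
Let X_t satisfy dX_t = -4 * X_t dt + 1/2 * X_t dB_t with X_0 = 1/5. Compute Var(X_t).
Var(X_t) = (exp(t/4) - 1)*exp(-8*t)/25

For GBM dX = mu X dt + sigma X dB with X_0 = x_0, apply Itô to Y = log X: dY = (mu - sigma^2/2) dt + sigma dB, so Y_t = log(x_0) + (mu - sigma^2/2) t + sigma B_t and hence X_t = x_0 * exp((mu - sigma^2/2) t + sigma B_t).
With mu = -4, sigma = 1/2, x_0 = 1/5, this gives:
  X_t = 1/5 * exp((-33/8) * t + (1/2) * B_t).
Since sigma*B_t ~ Normal(0, sigma^2 t), E[exp(sigma*B_t)] = exp(sigma^2 t / 2); so E[X_t] = x_0 * exp((mu - sigma^2/2) t) * exp(sigma^2 t / 2) = x_0 * exp(mu t) = exp(-4*t)/5.
Var(X_t) = E[X_t^2] - (E[X_t])^2 = x_0^2 * exp(2 mu t) * (exp(sigma^2 t) - 1) = (exp(t/4) - 1)*exp(-8*t)/25.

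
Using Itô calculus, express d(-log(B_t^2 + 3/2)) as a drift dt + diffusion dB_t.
d(-log(B_t^2 + 3/2)) = (2*(2*B_t^2 - 3)/(2*B_t^2 + 3)^2) dt + (-4*B_t/(2*B_t^2 + 3)) dB_t

Itô's formula for f(B_t) gives d f(B_t) = f'(B_t) dB_t + (1/2) f''(B_t) dt. Compute derivatives of f(x) = -log(x^2 + 3/2):
  f'(x)  = -4*x/(2*x^2 + 3)
  f''(x) = 4*(2*x^2 - 3)/(2*x^2 + 3)^2
Substitute x = B_t and multiply the f'' term by 1/2:
  drift     = (1/2) * (4*(2*x^2 - 3)/(2*x^2 + 3)^2) evaluated at B_t = 2*(2*B_t^2 - 3)/(2*B_t^2 + 3)^2
  diffusion = (-4*x/(2*x^2 + 3)) evaluated at B_t = -4*B_t/(2*B_t^2 + 3)
Therefore d(-log(B_t^2 + 3/2)) = (2*(2*B_t^2 - 3)/(2*B_t^2 + 3)^2) dt + (-4*B_t/(2*B_t^2 + 3)) dB_t.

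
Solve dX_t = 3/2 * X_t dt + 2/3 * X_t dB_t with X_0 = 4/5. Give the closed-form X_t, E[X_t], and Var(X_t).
X_t = 4/5 * exp((23/18) t + (2/3) B_t); E[X_t] = 4*exp(3*t/2)/5; Var(X_t) = 16*(exp(4*t/9) - 1)*exp(3*t)/25

For GBM dX = mu X dt + sigma X dB with X_0 = x_0, apply Itô to Y = log X: dY = (mu - sigma^2/2) dt + sigma dB, so Y_t = log(x_0) + (mu - sigma^2/2) t + sigma B_t and hence X_t = x_0 * exp((mu - sigma^2/2) t + sigma B_t).
With mu = 3/2, sigma = 2/3, x_0 = 4/5, this gives:
  X_t = 4/5 * exp((23/18) * t + (2/3) * B_t).
Since sigma*B_t ~ Normal(0, sigma^2 t), E[exp(sigma*B_t)] = exp(sigma^2 t / 2); so E[X_t] = x_0 * exp((mu - sigma^2/2) t) * exp(sigma^2 t / 2) = x_0 * exp(mu t) = 4*exp(3*t/2)/5.
Var(X_t) = E[X_t^2] - (E[X_t])^2 = x_0^2 * exp(2 mu t) * (exp(sigma^2 t) - 1) = 16*(exp(4*t/9) - 1)*exp(3*t)/25.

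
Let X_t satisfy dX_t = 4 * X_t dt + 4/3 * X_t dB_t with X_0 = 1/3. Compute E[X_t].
E[X_t] = exp(4*t)/3

For GBM dX = mu X dt + sigma X dB with X_0 = x_0, apply Itô to Y = log X: dY = (mu - sigma^2/2) dt + sigma dB, so Y_t = log(x_0) + (mu - sigma^2/2) t + sigma B_t and hence X_t = x_0 * exp((mu - sigma^2/2) t + sigma B_t).
With mu = 4, sigma = 4/3, x_0 = 1/3, this gives:
  X_t = 1/3 * exp((28/9) * t + (4/3) * B_t).
Since sigma*B_t ~ Normal(0, sigma^2 t), E[exp(sigma*B_t)] = exp(sigma^2 t / 2); so E[X_t] = x_0 * exp((mu - sigma^2/2) t) * exp(sigma^2 t / 2) = x_0 * exp(mu t) = exp(4*t)/3.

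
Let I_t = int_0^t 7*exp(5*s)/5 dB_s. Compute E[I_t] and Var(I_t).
E[I_t] = 0; Var(I_t) = 49*exp(10*t)/250 - 49/250

The Itô integral of a deterministic integrand f(s) has mean 0 because each increment f(s) * (B_{s+ds} - B_s) has mean 0. By the Itô isometry:
  Var( int_0^t f(s) dB_s ) = E[ (int_0^t f(s) dB_s)^2 ] = int_0^t f(s)^2 ds.
Here f(s) = 7*exp(5*s)/5, so f(s)^2 = 49*exp(10*s)/25. Integrate:
  int_0^t (49*exp(10*s)/25) ds = 49*exp(10*t)/250 - 49/250.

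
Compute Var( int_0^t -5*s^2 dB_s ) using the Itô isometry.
Var = 5*t^5

The Itô integral of a deterministic integrand f(s) has mean 0 because each increment f(s) * (B_{s+ds} - B_s) has mean 0. By the Itô isometry:
  Var( int_0^t f(s) dB_s ) = E[ (int_0^t f(s) dB_s)^2 ] = int_0^t f(s)^2 ds.
Here f(s) = -5*s^2, so f(s)^2 = 25*s^4. Integrate:
  int_0^t (25*s^4) ds = 5*t^5.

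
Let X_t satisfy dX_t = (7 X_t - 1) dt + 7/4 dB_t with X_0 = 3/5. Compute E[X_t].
E[X_t] = 16*exp(7*t)/35 + 1/7

Taking expectations and using E[dB_t] = 0, the mean m(t) = E[X_t] satisfies the ODE m'(t) = a m(t) + b with m(0) = x_0. With a = 7, b = -1, x_0 = 3/5, the solution is
  m(t) = x_0 * exp(a t) + (b/a) * (exp(a t) - 1)
       = (3/5) * exp(7 t) + ((-1)/7) * (exp(7 t) - 1)
       = 16*exp(7*t)/35 + 1/7.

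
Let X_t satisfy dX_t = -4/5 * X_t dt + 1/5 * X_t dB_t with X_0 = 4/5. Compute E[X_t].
E[X_t] = 4*exp(-4*t/5)/5

For GBM dX = mu X dt + sigma X dB with X_0 = x_0, apply Itô to Y = log X: dY = (mu - sigma^2/2) dt + sigma dB, so Y_t = log(x_0) + (mu - sigma^2/2) t + sigma B_t and hence X_t = x_0 * exp((mu - sigma^2/2) t + sigma B_t).
With mu = -4/5, sigma = 1/5, x_0 = 4/5, this gives:
  X_t = 4/5 * exp((-41/50) * t + (1/5) * B_t).
Since sigma*B_t ~ Normal(0, sigma^2 t), E[exp(sigma*B_t)] = exp(sigma^2 t / 2); so E[X_t] = x_0 * exp((mu - sigma^2/2) t) * exp(sigma^2 t / 2) = x_0 * exp(mu t) = 4*exp(-4*t/5)/5.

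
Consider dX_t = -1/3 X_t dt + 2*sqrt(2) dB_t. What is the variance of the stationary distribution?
lim Var(X_t) = 12

The OU SDE dX = -theta X dt + sigma dB admits the integrating factor exp(theta t): d(exp(theta t) X_t) = sigma exp(theta t) dB_t. Integrating from 0 to t gives X_t = x_0 * exp(-theta t) + sigma * int_0^t exp(-theta (t-s)) dB_s for any initial x_0. The Itô integral has variance (by the Itô isometry) sigma^2 * int_0^t exp(-2 theta (t - s)) ds = sigma^2 * (1 - exp(-2 theta t)) / (2 theta), independent of x_0.
With theta = 1/3, sigma = 2*sqrt(2):
  Var(X_t) = (2*sqrt(2))^2 * (1 - exp(-2*1/3 t)) / (2 * 1/3) = 12 - 12*exp(-2*t/3).
As t -> infinity, exp(-2*1/3 t) -> 0, so the stationary variance is sigma^2 / (2 theta) = 12.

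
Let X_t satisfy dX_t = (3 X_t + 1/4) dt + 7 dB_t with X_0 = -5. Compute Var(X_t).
Var(X_t) = 49*exp(6*t)/6 - 49/6

The variance V(t) = Var(X_t) satisfies V'(t) = 2 a V(t) + c^2 with V(0) = 0 (drift coefficient is linear in X, diffusion is constant). With a = 3, c = 7, the solution is
  V(t) = (c^2 / (2 a)) * (exp(2 a t) - 1)
       = (7^2 / (2*3)) * (exp(6 t) - 1)
       = 49*exp(6*t)/6 - 49/6.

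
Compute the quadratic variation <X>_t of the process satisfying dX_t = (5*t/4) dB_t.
<X>_t = 25*t^3/48

For an Itô process dX_t = a(t) dt + b(t) dB_t, the quadratic variation is <X>_t = int_0^t b(s)^2 ds (the drift term does not contribute). Here b(s) = 5*s/4, so
  b(s)^2 = 25*s^2/16.
Integrating from 0 to t:
  <X>_t = int_0^t (25*s^2/16) ds = 25*t^3/48.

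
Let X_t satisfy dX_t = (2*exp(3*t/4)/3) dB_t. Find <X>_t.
<X>_t = 8*exp(3*t/2)/27 - 8/27

For an Itô process dX_t = a(t) dt + b(t) dB_t, the quadratic variation is <X>_t = int_0^t b(s)^2 ds (the drift term does not contribute). Here b(s) = 2*exp(3*s/4)/3, so
  b(s)^2 = 4*exp(3*s/2)/9.
Integrating from 0 to t:
  <X>_t = int_0^t (4*exp(3*s/2)/9) ds = 8*exp(3*t/2)/27 - 8/27.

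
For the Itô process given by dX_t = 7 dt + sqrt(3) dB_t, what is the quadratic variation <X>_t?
<X>_t = 3*t

For an Itô process dX_t = a(t) dt + b(t) dB_t, the quadratic variation is <X>_t = int_0^t b(s)^2 ds (the drift term does not contribute). Here b(s) = sqrt(3), so
  b(s)^2 = 3.
Integrating from 0 to t:
  <X>_t = int_0^t (3) ds = 3*t.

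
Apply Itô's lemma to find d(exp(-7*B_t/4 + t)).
d(exp(-7*B_t/4 + t)) = (81*exp(-7*B_t/4 + t)/32) dt + (-7*exp(-7*B_t/4 + t)/4) dB_t

Itô's formula for f(t, x): d f(t, B_t) = (f_t + (1/2) f_xx) dt + f_x dB_t. Compute partials of f(t, x) = exp(t - 7*x/4):
  f_t(t,x)  = exp(t - 7*x/4)
  f_x(t,x)  = -7*exp(t - 7*x/4)/4
  f_xx(t,x) = 49*exp(t - 7*x/4)/16
Assemble drift = f_t + (1/2) f_xx = 81*exp(t - 7*x/4)/32 and diffusion = f_x = -7*exp(t - 7*x/4)/4. Substituting x = B_t:
  d(exp(-7*B_t/4 + t)) = (81*exp(-7*B_t/4 + t)/32) dt + (-7*exp(-7*B_t/4 + t)/4) dB_t.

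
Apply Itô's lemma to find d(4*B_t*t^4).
d(4*B_t*t^4) = (16*B_t*t^3) dt + (4*t^4) dB_t

Itô's formula for f(t, x): d f(t, B_t) = (f_t + (1/2) f_xx) dt + f_x dB_t. Compute partials of f(t, x) = 4*t^4*x:
  f_t(t,x)  = 16*t^3*x
  f_x(t,x)  = 4*t^4
  f_xx(t,x) = 0
Assemble drift = f_t + (1/2) f_xx = 16*t^3*x and diffusion = f_x = 4*t^4. Substituting x = B_t:
  d(4*B_t*t^4) = (16*B_t*t^3) dt + (4*t^4) dB_t.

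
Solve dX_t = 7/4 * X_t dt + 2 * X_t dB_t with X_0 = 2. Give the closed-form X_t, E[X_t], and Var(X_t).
X_t = 2 * exp((-1/4) t + (2) B_t); E[X_t] = 2*exp(7*t/4); Var(X_t) = 4*(exp(4*t) - 1)*exp(7*t/2)

For GBM dX = mu X dt + sigma X dB with X_0 = x_0, apply Itô to Y = log X: dY = (mu - sigma^2/2) dt + sigma dB, so Y_t = log(x_0) + (mu - sigma^2/2) t + sigma B_t and hence X_t = x_0 * exp((mu - sigma^2/2) t + sigma B_t).
With mu = 7/4, sigma = 2, x_0 = 2, this gives:
  X_t = 2 * exp((-1/4) * t + (2) * B_t).
Since sigma*B_t ~ Normal(0, sigma^2 t), E[exp(sigma*B_t)] = exp(sigma^2 t / 2); so E[X_t] = x_0 * exp((mu - sigma^2/2) t) * exp(sigma^2 t / 2) = x_0 * exp(mu t) = 2*exp(7*t/4).
Var(X_t) = E[X_t^2] - (E[X_t])^2 = x_0^2 * exp(2 mu t) * (exp(sigma^2 t) - 1) = 4*(exp(4*t) - 1)*exp(7*t/2).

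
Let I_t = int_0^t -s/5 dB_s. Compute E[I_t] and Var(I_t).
E[I_t] = 0; Var(I_t) = t^3/75

The Itô integral of a deterministic integrand f(s) has mean 0 because each increment f(s) * (B_{s+ds} - B_s) has mean 0. By the Itô isometry:
  Var( int_0^t f(s) dB_s ) = E[ (int_0^t f(s) dB_s)^2 ] = int_0^t f(s)^2 ds.
Here f(s) = -s/5, so f(s)^2 = s^2/25. Integrate:
  int_0^t (s^2/25) ds = t^3/75.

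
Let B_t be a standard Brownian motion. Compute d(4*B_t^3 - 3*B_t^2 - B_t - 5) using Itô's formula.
d(4*B_t^3 - 3*B_t^2 - B_t - 5) = (12*B_t - 3) dt + (12*B_t^2 - 6*B_t - 1) dB_t

Itô's formula for f(B_t) gives d f(B_t) = f'(B_t) dB_t + (1/2) f''(B_t) dt. Compute derivatives of f(x) = 4*x^3 - 3*x^2 - x - 5:
  f'(x)  = 12*x^2 - 6*x - 1
  f''(x) = 24*x - 6
Substitute x = B_t and multiply the f'' term by 1/2:
  drift     = (1/2) * (24*x - 6) evaluated at B_t = 12*B_t - 3
  diffusion = (12*x^2 - 6*x - 1) evaluated at B_t = 12*B_t^2 - 6*B_t - 1
Therefore d(4*B_t^3 - 3*B_t^2 - B_t - 5) = (12*B_t - 3) dt + (12*B_t^2 - 6*B_t - 1) dB_t.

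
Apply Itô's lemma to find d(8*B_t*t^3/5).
d(8*B_t*t^3/5) = (24*B_t*t^2/5) dt + (8*t^3/5) dB_t

Itô's formula for f(t, x): d f(t, B_t) = (f_t + (1/2) f_xx) dt + f_x dB_t. Compute partials of f(t, x) = 8*t^3*x/5:
  f_t(t,x)  = 24*t^2*x/5
  f_x(t,x)  = 8*t^3/5
  f_xx(t,x) = 0
Assemble drift = f_t + (1/2) f_xx = 24*t^2*x/5 and diffusion = f_x = 8*t^3/5. Substituting x = B_t:
  d(8*B_t*t^3/5) = (24*B_t*t^2/5) dt + (8*t^3/5) dB_t.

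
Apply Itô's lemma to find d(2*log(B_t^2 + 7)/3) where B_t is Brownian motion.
d(2*log(B_t^2 + 7)/3) = (2*(7 - B_t^2)/(3*(B_t^2 + 7)^2)) dt + (4*B_t/(3*(B_t^2 + 7))) dB_t

Itô's formula for f(B_t) gives d f(B_t) = f'(B_t) dB_t + (1/2) f''(B_t) dt. Compute derivatives of f(x) = 2*log(x^2 + 7)/3:
  f'(x)  = 4*x/(3*(x^2 + 7))
  f''(x) = 4*(7 - x^2)/(3*(x^2 + 7)^2)
Substitute x = B_t and multiply the f'' term by 1/2:
  drift     = (1/2) * (4*(7 - x^2)/(3*(x^2 + 7)^2)) evaluated at B_t = 2*(7 - B_t^2)/(3*(B_t^2 + 7)^2)
  diffusion = (4*x/(3*(x^2 + 7))) evaluated at B_t = 4*B_t/(3*(B_t^2 + 7))
Therefore d(2*log(B_t^2 + 7)/3) = (2*(7 - B_t^2)/(3*(B_t^2 + 7)^2)) dt + (4*B_t/(3*(B_t^2 + 7))) dB_t.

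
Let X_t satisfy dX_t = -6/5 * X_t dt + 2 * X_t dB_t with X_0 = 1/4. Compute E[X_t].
E[X_t] = exp(-6*t/5)/4

For GBM dX = mu X dt + sigma X dB with X_0 = x_0, apply Itô to Y = log X: dY = (mu - sigma^2/2) dt + sigma dB, so Y_t = log(x_0) + (mu - sigma^2/2) t + sigma B_t and hence X_t = x_0 * exp((mu - sigma^2/2) t + sigma B_t).
With mu = -6/5, sigma = 2, x_0 = 1/4, this gives:
  X_t = 1/4 * exp((-16/5) * t + (2) * B_t).
Since sigma*B_t ~ Normal(0, sigma^2 t), E[exp(sigma*B_t)] = exp(sigma^2 t / 2); so E[X_t] = x_0 * exp((mu - sigma^2/2) t) * exp(sigma^2 t / 2) = x_0 * exp(mu t) = exp(-6*t/5)/4.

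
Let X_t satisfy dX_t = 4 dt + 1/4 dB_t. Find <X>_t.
<X>_t = t/16

For an Itô process dX_t = a(t) dt + b(t) dB_t, the quadratic variation is <X>_t = int_0^t b(s)^2 ds (the drift term does not contribute). Here b(s) = 1/4, so
  b(s)^2 = 1/16.
Integrating from 0 to t:
  <X>_t = int_0^t (1/16) ds = t/16.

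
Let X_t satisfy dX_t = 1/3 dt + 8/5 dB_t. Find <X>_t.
<X>_t = 64*t/25

For an Itô process dX_t = a(t) dt + b(t) dB_t, the quadratic variation is <X>_t = int_0^t b(s)^2 ds (the drift term does not contribute). Here b(s) = 8/5, so
  b(s)^2 = 64/25.
Integrating from 0 to t:
  <X>_t = int_0^t (64/25) ds = 64*t/25.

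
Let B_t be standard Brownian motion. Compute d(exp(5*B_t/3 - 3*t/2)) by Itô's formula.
d(exp(5*B_t/3 - 3*t/2)) = (-exp(5*B_t/3 - 3*t/2)/9) dt + (5*exp(5*B_t/3 - 3*t/2)/3) dB_t

Itô's formula for f(t, x): d f(t, B_t) = (f_t + (1/2) f_xx) dt + f_x dB_t. Compute partials of f(t, x) = exp(-3*t/2 + 5*x/3):
  f_t(t,x)  = -3*exp(-3*t/2 + 5*x/3)/2
  f_x(t,x)  = 5*exp(-3*t/2 + 5*x/3)/3
  f_xx(t,x) = 25*exp(-3*t/2 + 5*x/3)/9
Assemble drift = f_t + (1/2) f_xx = -exp(-3*t/2 + 5*x/3)/9 and diffusion = f_x = 5*exp(-3*t/2 + 5*x/3)/3. Substituting x = B_t:
  d(exp(5*B_t/3 - 3*t/2)) = (-exp(5*B_t/3 - 3*t/2)/9) dt + (5*exp(5*B_t/3 - 3*t/2)/3) dB_t.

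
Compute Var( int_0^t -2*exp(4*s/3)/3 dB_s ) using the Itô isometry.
Var = exp(8*t/3)/6 - 1/6

The Itô integral of a deterministic integrand f(s) has mean 0 because each increment f(s) * (B_{s+ds} - B_s) has mean 0. By the Itô isometry:
  Var( int_0^t f(s) dB_s ) = E[ (int_0^t f(s) dB_s)^2 ] = int_0^t f(s)^2 ds.
Here f(s) = -2*exp(4*s/3)/3, so f(s)^2 = 4*exp(8*s/3)/9. Integrate:
  int_0^t (4*exp(8*s/3)/9) ds = exp(8*t/3)/6 - 1/6.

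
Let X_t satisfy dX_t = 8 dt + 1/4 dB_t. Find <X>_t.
<X>_t = t/16

For an Itô process dX_t = a(t) dt + b(t) dB_t, the quadratic variation is <X>_t = int_0^t b(s)^2 ds (the drift term does not contribute). Here b(s) = 1/4, so
  b(s)^2 = 1/16.
Integrating from 0 to t:
  <X>_t = int_0^t (1/16) ds = t/16.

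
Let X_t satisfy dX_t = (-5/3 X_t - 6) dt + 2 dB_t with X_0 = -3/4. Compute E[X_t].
E[X_t] = -18/5 + 57*exp(-5*t/3)/20

Taking expectations and using E[dB_t] = 0, the mean m(t) = E[X_t] satisfies the ODE m'(t) = a m(t) + b with m(0) = x_0. With a = -5/3, b = -6, x_0 = -3/4, the solution is
  m(t) = x_0 * exp(a t) + (b/a) * (exp(a t) - 1)
       = (-3/4) * exp((-5/3) t) + ((-6)/(-5/3)) * (exp((-5/3) t) - 1)
       = -18/5 + 57*exp(-5*t/3)/20.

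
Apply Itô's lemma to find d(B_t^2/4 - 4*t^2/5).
d(B_t^2/4 - 4*t^2/5) = (1/4 - 8*t/5) dt + (B_t/2) dB_t

Itô's formula for f(t, x): d f(t, B_t) = (f_t + (1/2) f_xx) dt + f_x dB_t. Compute partials of f(t, x) = -4*t^2/5 + x^2/4:
  f_t(t,x)  = -8*t/5
  f_x(t,x)  = x/2
  f_xx(t,x) = 1/2
Assemble drift = f_t + (1/2) f_xx = 1/4 - 8*t/5 and diffusion = f_x = x/2. Substituting x = B_t:
  d(B_t^2/4 - 4*t^2/5) = (1/4 - 8*t/5) dt + (B_t/2) dB_t.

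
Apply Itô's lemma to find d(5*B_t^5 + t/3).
d(5*B_t^5 + t/3) = (50*B_t^3 + 1/3) dt + (25*B_t^4) dB_t

Itô's formula for f(t, x): d f(t, B_t) = (f_t + (1/2) f_xx) dt + f_x dB_t. Compute partials of f(t, x) = t/3 + 5*x^5:
  f_t(t,x)  = 1/3
  f_x(t,x)  = 25*x^4
  f_xx(t,x) = 100*x^3
Assemble drift = f_t + (1/2) f_xx = 50*x^3 + 1/3 and diffusion = f_x = 25*x^4. Substituting x = B_t:
  d(5*B_t^5 + t/3) = (50*B_t^3 + 1/3) dt + (25*B_t^4) dB_t.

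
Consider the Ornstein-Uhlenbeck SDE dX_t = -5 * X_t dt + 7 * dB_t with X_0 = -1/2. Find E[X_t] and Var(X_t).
E[X_t] = -exp(-5*t)/2; Var(X_t) = 49/10 - 49*exp(-10*t)/10

The OU SDE dX = -theta X dt + sigma dB admits the integrating factor exp(theta t): d(exp(theta t) X_t) = sigma exp(theta t) dB_t. Integrating from 0 to t:
  X_t = x_0 * exp(-theta t) + sigma * int_0^t exp(-theta (t-s)) dB_s.
The Itô integral has mean 0 and (by the Itô isometry) variance sigma^2 * int_0^t exp(-2 theta (t - s)) ds = sigma^2 * (1 - exp(-2 theta t)) / (2 theta).
With theta = 5, sigma = 7, x_0 = -1/2:
  E[X_t] = -1/2 * exp(-5 t) = -exp(-5*t)/2
  Var(X_t) = (7)^2 * (1 - exp(-2*5 t)) / (2 * 5) = 49/10 - 49*exp(-10*t)/10.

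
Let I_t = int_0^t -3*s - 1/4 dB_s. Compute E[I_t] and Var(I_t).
E[I_t] = 0; Var(I_t) = t*(48*t^2 + 12*t + 1)/16

The Itô integral of a deterministic integrand f(s) has mean 0 because each increment f(s) * (B_{s+ds} - B_s) has mean 0. By the Itô isometry:
  Var( int_0^t f(s) dB_s ) = E[ (int_0^t f(s) dB_s)^2 ] = int_0^t f(s)^2 ds.
Here f(s) = -3*s - 1/4, so f(s)^2 = (12*s + 1)^2/16. Integrate:
  int_0^t ((12*s + 1)^2/16) ds = t*(48*t^2 + 12*t + 1)/16.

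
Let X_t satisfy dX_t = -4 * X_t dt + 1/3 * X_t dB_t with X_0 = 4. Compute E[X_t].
E[X_t] = 4*exp(-4*t)

For GBM dX = mu X dt + sigma X dB with X_0 = x_0, apply Itô to Y = log X: dY = (mu - sigma^2/2) dt + sigma dB, so Y_t = log(x_0) + (mu - sigma^2/2) t + sigma B_t and hence X_t = x_0 * exp((mu - sigma^2/2) t + sigma B_t).
With mu = -4, sigma = 1/3, x_0 = 4, this gives:
  X_t = 4 * exp((-73/18) * t + (1/3) * B_t).
Since sigma*B_t ~ Normal(0, sigma^2 t), E[exp(sigma*B_t)] = exp(sigma^2 t / 2); so E[X_t] = x_0 * exp((mu - sigma^2/2) t) * exp(sigma^2 t / 2) = x_0 * exp(mu t) = 4*exp(-4*t).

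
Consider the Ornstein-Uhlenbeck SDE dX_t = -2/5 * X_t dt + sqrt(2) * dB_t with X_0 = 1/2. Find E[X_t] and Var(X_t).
E[X_t] = exp(-2*t/5)/2; Var(X_t) = 5/2 - 5*exp(-4*t/5)/2

The OU SDE dX = -theta X dt + sigma dB admits the integrating factor exp(theta t): d(exp(theta t) X_t) = sigma exp(theta t) dB_t. Integrating from 0 to t:
  X_t = x_0 * exp(-theta t) + sigma * int_0^t exp(-theta (t-s)) dB_s.
The Itô integral has mean 0 and (by the Itô isometry) variance sigma^2 * int_0^t exp(-2 theta (t - s)) ds = sigma^2 * (1 - exp(-2 theta t)) / (2 theta).
With theta = 2/5, sigma = sqrt(2), x_0 = 1/2:
  E[X_t] = 1/2 * exp(-2/5 t) = exp(-2*t/5)/2
  Var(X_t) = (sqrt(2))^2 * (1 - exp(-2*2/5 t)) / (2 * 2/5) = 5/2 - 5*exp(-4*t/5)/2.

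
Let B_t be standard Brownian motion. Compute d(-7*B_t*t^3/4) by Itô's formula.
d(-7*B_t*t^3/4) = (-21*B_t*t^2/4) dt + (-7*t^3/4) dB_t

Itô's formula for f(t, x): d f(t, B_t) = (f_t + (1/2) f_xx) dt + f_x dB_t. Compute partials of f(t, x) = -7*t^3*x/4:
  f_t(t,x)  = -21*t^2*x/4
  f_x(t,x)  = -7*t^3/4
  f_xx(t,x) = 0
Assemble drift = f_t + (1/2) f_xx = -21*t^2*x/4 and diffusion = f_x = -7*t^3/4. Substituting x = B_t:
  d(-7*B_t*t^3/4) = (-21*B_t*t^2/4) dt + (-7*t^3/4) dB_t.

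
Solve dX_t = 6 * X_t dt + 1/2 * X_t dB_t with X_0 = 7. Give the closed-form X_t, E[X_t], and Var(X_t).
X_t = 7 * exp((47/8) t + (1/2) B_t); E[X_t] = 7*exp(6*t); Var(X_t) = 49*(exp(t/4) - 1)*exp(12*t)

For GBM dX = mu X dt + sigma X dB with X_0 = x_0, apply Itô to Y = log X: dY = (mu - sigma^2/2) dt + sigma dB, so Y_t = log(x_0) + (mu - sigma^2/2) t + sigma B_t and hence X_t = x_0 * exp((mu - sigma^2/2) t + sigma B_t).
With mu = 6, sigma = 1/2, x_0 = 7, this gives:
  X_t = 7 * exp((47/8) * t + (1/2) * B_t).
Since sigma*B_t ~ Normal(0, sigma^2 t), E[exp(sigma*B_t)] = exp(sigma^2 t / 2); so E[X_t] = x_0 * exp((mu - sigma^2/2) t) * exp(sigma^2 t / 2) = x_0 * exp(mu t) = 7*exp(6*t).
Var(X_t) = E[X_t^2] - (E[X_t])^2 = x_0^2 * exp(2 mu t) * (exp(sigma^2 t) - 1) = 49*(exp(t/4) - 1)*exp(12*t).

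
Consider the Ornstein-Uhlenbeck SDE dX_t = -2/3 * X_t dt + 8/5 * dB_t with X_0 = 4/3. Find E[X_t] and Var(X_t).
E[X_t] = 4*exp(-2*t/3)/3; Var(X_t) = 48/25 - 48*exp(-4*t/3)/25

The OU SDE dX = -theta X dt + sigma dB admits the integrating factor exp(theta t): d(exp(theta t) X_t) = sigma exp(theta t) dB_t. Integrating from 0 to t:
  X_t = x_0 * exp(-theta t) + sigma * int_0^t exp(-theta (t-s)) dB_s.
The Itô integral has mean 0 and (by the Itô isometry) variance sigma^2 * int_0^t exp(-2 theta (t - s)) ds = sigma^2 * (1 - exp(-2 theta t)) / (2 theta).
With theta = 2/3, sigma = 8/5, x_0 = 4/3:
  E[X_t] = 4/3 * exp(-2/3 t) = 4*exp(-2*t/3)/3
  Var(X_t) = (8/5)^2 * (1 - exp(-2*2/3 t)) / (2 * 2/3) = 48/25 - 48*exp(-4*t/3)/25.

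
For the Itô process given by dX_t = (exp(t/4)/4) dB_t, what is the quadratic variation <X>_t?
<X>_t = exp(t/2)/8 - 1/8

For an Itô process dX_t = a(t) dt + b(t) dB_t, the quadratic variation is <X>_t = int_0^t b(s)^2 ds (the drift term does not contribute). Here b(s) = exp(s/4)/4, so
  b(s)^2 = exp(s/2)/16.
Integrating from 0 to t:
  <X>_t = int_0^t (exp(s/2)/16) ds = exp(t/2)/8 - 1/8.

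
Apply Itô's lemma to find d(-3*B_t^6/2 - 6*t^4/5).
d(-3*B_t^6/2 - 6*t^4/5) = (-45*B_t^4/2 - 24*t^3/5) dt + (-9*B_t^5) dB_t

Itô's formula for f(t, x): d f(t, B_t) = (f_t + (1/2) f_xx) dt + f_x dB_t. Compute partials of f(t, x) = -6*t^4/5 - 3*x^6/2:
  f_t(t,x)  = -24*t^3/5
  f_x(t,x)  = -9*x^5
  f_xx(t,x) = -45*x^4
Assemble drift = f_t + (1/2) f_xx = -24*t^3/5 - 45*x^4/2 and diffusion = f_x = -9*x^5. Substituting x = B_t:
  d(-3*B_t^6/2 - 6*t^4/5) = (-45*B_t^4/2 - 24*t^3/5) dt + (-9*B_t^5) dB_t.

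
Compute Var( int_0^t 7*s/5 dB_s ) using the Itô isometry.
Var = 49*t^3/75

The Itô integral of a deterministic integrand f(s) has mean 0 because each increment f(s) * (B_{s+ds} - B_s) has mean 0. By the Itô isometry:
  Var( int_0^t f(s) dB_s ) = E[ (int_0^t f(s) dB_s)^2 ] = int_0^t f(s)^2 ds.
Here f(s) = 7*s/5, so f(s)^2 = 49*s^2/25. Integrate:
  int_0^t (49*s^2/25) ds = 49*t^3/75.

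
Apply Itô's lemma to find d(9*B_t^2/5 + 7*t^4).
d(9*B_t^2/5 + 7*t^4) = (28*t^3 + 9/5) dt + (18*B_t/5) dB_t

Itô's formula for f(t, x): d f(t, B_t) = (f_t + (1/2) f_xx) dt + f_x dB_t. Compute partials of f(t, x) = 7*t^4 + 9*x^2/5:
  f_t(t,x)  = 28*t^3
  f_x(t,x)  = 18*x/5
  f_xx(t,x) = 18/5
Assemble drift = f_t + (1/2) f_xx = 28*t^3 + 9/5 and diffusion = f_x = 18*x/5. Substituting x = B_t:
  d(9*B_t^2/5 + 7*t^4) = (28*t^3 + 9/5) dt + (18*B_t/5) dB_t.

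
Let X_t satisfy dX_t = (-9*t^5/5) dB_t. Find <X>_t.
<X>_t = 81*t^11/275

For an Itô process dX_t = a(t) dt + b(t) dB_t, the quadratic variation is <X>_t = int_0^t b(s)^2 ds (the drift term does not contribute). Here b(s) = -9*s^5/5, so
  b(s)^2 = 81*s^10/25.
Integrating from 0 to t:
  <X>_t = int_0^t (81*s^10/25) ds = 81*t^11/275.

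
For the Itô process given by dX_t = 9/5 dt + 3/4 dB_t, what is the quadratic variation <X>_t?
<X>_t = 9*t/16

For an Itô process dX_t = a(t) dt + b(t) dB_t, the quadratic variation is <X>_t = int_0^t b(s)^2 ds (the drift term does not contribute). Here b(s) = 3/4, so
  b(s)^2 = 9/16.
Integrating from 0 to t:
  <X>_t = int_0^t (9/16) ds = 9*t/16.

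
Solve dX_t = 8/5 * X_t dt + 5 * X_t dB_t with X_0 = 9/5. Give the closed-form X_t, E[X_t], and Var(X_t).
X_t = 9/5 * exp((-109/10) t + (5) B_t); E[X_t] = 9*exp(8*t/5)/5; Var(X_t) = 81*(exp(25*t) - 1)*exp(16*t/5)/25

For GBM dX = mu X dt + sigma X dB with X_0 = x_0, apply Itô to Y = log X: dY = (mu - sigma^2/2) dt + sigma dB, so Y_t = log(x_0) + (mu - sigma^2/2) t + sigma B_t and hence X_t = x_0 * exp((mu - sigma^2/2) t + sigma B_t).
With mu = 8/5, sigma = 5, x_0 = 9/5, this gives:
  X_t = 9/5 * exp((-109/10) * t + (5) * B_t).
Since sigma*B_t ~ Normal(0, sigma^2 t), E[exp(sigma*B_t)] = exp(sigma^2 t / 2); so E[X_t] = x_0 * exp((mu - sigma^2/2) t) * exp(sigma^2 t / 2) = x_0 * exp(mu t) = 9*exp(8*t/5)/5.
Var(X_t) = E[X_t^2] - (E[X_t])^2 = x_0^2 * exp(2 mu t) * (exp(sigma^2 t) - 1) = 81*(exp(25*t) - 1)*exp(16*t/5)/25.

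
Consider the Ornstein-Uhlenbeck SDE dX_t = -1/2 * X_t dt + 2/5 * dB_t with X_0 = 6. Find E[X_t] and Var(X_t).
E[X_t] = 6*exp(-t/2); Var(X_t) = 4/25 - 4*exp(-t)/25

The OU SDE dX = -theta X dt + sigma dB admits the integrating factor exp(theta t): d(exp(theta t) X_t) = sigma exp(theta t) dB_t. Integrating from 0 to t:
  X_t = x_0 * exp(-theta t) + sigma * int_0^t exp(-theta (t-s)) dB_s.
The Itô integral has mean 0 and (by the Itô isometry) variance sigma^2 * int_0^t exp(-2 theta (t - s)) ds = sigma^2 * (1 - exp(-2 theta t)) / (2 theta).
With theta = 1/2, sigma = 2/5, x_0 = 6:
  E[X_t] = 6 * exp(-1/2 t) = 6*exp(-t/2)
  Var(X_t) = (2/5)^2 * (1 - exp(-2*1/2 t)) / (2 * 1/2) = 4/25 - 4*exp(-t)/25.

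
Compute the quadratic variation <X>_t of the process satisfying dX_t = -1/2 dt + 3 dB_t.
<X>_t = 9*t

For an Itô process dX_t = a(t) dt + b(t) dB_t, the quadratic variation is <X>_t = int_0^t b(s)^2 ds (the drift term does not contribute). Here b(s) = 3, so
  b(s)^2 = 9.
Integrating from 0 to t:
  <X>_t = int_0^t (9) ds = 9*t.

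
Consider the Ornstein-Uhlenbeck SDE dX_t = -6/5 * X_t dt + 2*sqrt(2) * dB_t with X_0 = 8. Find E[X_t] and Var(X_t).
E[X_t] = 8*exp(-6*t/5); Var(X_t) = 10/3 - 10*exp(-12*t/5)/3

The OU SDE dX = -theta X dt + sigma dB admits the integrating factor exp(theta t): d(exp(theta t) X_t) = sigma exp(theta t) dB_t. Integrating from 0 to t:
  X_t = x_0 * exp(-theta t) + sigma * int_0^t exp(-theta (t-s)) dB_s.
The Itô integral has mean 0 and (by the Itô isometry) variance sigma^2 * int_0^t exp(-2 theta (t - s)) ds = sigma^2 * (1 - exp(-2 theta t)) / (2 theta).
With theta = 6/5, sigma = 2*sqrt(2), x_0 = 8:
  E[X_t] = 8 * exp(-6/5 t) = 8*exp(-6*t/5)
  Var(X_t) = (2*sqrt(2))^2 * (1 - exp(-2*6/5 t)) / (2 * 6/5) = 10/3 - 10*exp(-12*t/5)/3.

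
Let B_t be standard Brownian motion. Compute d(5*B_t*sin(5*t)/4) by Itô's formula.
d(5*B_t*sin(5*t)/4) = (25*B_t*cos(5*t)/4) dt + (5*sin(5*t)/4) dB_t

Itô's formula for f(t, x): d f(t, B_t) = (f_t + (1/2) f_xx) dt + f_x dB_t. Compute partials of f(t, x) = 5*x*sin(5*t)/4:
  f_t(t,x)  = 25*x*cos(5*t)/4
  f_x(t,x)  = 5*sin(5*t)/4
  f_xx(t,x) = 0
Assemble drift = f_t + (1/2) f_xx = 25*x*cos(5*t)/4 and diffusion = f_x = 5*sin(5*t)/4. Substituting x = B_t:
  d(5*B_t*sin(5*t)/4) = (25*B_t*cos(5*t)/4) dt + (5*sin(5*t)/4) dB_t.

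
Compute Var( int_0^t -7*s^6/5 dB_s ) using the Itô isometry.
Var = 49*t^13/325

The Itô integral of a deterministic integrand f(s) has mean 0 because each increment f(s) * (B_{s+ds} - B_s) has mean 0. By the Itô isometry:
  Var( int_0^t f(s) dB_s ) = E[ (int_0^t f(s) dB_s)^2 ] = int_0^t f(s)^2 ds.
Here f(s) = -7*s^6/5, so f(s)^2 = 49*s^12/25. Integrate:
  int_0^t (49*s^12/25) ds = 49*t^13/325.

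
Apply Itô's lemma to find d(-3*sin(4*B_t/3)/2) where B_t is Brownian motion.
d(-3*sin(4*B_t/3)/2) = (4*sin(4*B_t/3)/3) dt + (-2*cos(4*B_t/3)) dB_t

Itô's formula for f(B_t) gives d f(B_t) = f'(B_t) dB_t + (1/2) f''(B_t) dt. Compute derivatives of f(x) = -3*sin(4*x/3)/2:
  f'(x)  = -2*cos(4*x/3)
  f''(x) = 8*sin(4*x/3)/3
Substitute x = B_t and multiply the f'' term by 1/2:
  drift     = (1/2) * (8*sin(4*x/3)/3) evaluated at B_t = 4*sin(4*B_t/3)/3
  diffusion = (-2*cos(4*x/3)) evaluated at B_t = -2*cos(4*B_t/3)
Therefore d(-3*sin(4*B_t/3)/2) = (4*sin(4*B_t/3)/3) dt + (-2*cos(4*B_t/3)) dB_t.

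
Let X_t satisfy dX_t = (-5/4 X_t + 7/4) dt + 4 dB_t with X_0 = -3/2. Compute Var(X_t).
Var(X_t) = 32/5 - 32*exp(-5*t/2)/5

The variance V(t) = Var(X_t) satisfies V'(t) = 2 a V(t) + c^2 with V(0) = 0 (drift coefficient is linear in X, diffusion is constant). With a = -5/4, c = 4, the solution is
  V(t) = (c^2 / (2 a)) * (exp(2 a t) - 1)
       = (4^2 / (2*(-5/4))) * (exp((-5/2) t) - 1)
       = 32/5 - 32*exp(-5*t/2)/5.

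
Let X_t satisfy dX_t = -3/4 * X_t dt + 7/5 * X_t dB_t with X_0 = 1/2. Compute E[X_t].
E[X_t] = exp(-3*t/4)/2

For GBM dX = mu X dt + sigma X dB with X_0 = x_0, apply Itô to Y = log X: dY = (mu - sigma^2/2) dt + sigma dB, so Y_t = log(x_0) + (mu - sigma^2/2) t + sigma B_t and hence X_t = x_0 * exp((mu - sigma^2/2) t + sigma B_t).
With mu = -3/4, sigma = 7/5, x_0 = 1/2, this gives:
  X_t = 1/2 * exp((-173/100) * t + (7/5) * B_t).
Since sigma*B_t ~ Normal(0, sigma^2 t), E[exp(sigma*B_t)] = exp(sigma^2 t / 2); so E[X_t] = x_0 * exp((mu - sigma^2/2) t) * exp(sigma^2 t / 2) = x_0 * exp(mu t) = exp(-3*t/4)/2.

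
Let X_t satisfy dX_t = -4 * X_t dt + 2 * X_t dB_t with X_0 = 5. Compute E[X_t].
E[X_t] = 5*exp(-4*t)

For GBM dX = mu X dt + sigma X dB with X_0 = x_0, apply Itô to Y = log X: dY = (mu - sigma^2/2) dt + sigma dB, so Y_t = log(x_0) + (mu - sigma^2/2) t + sigma B_t and hence X_t = x_0 * exp((mu - sigma^2/2) t + sigma B_t).
With mu = -4, sigma = 2, x_0 = 5, this gives:
  X_t = 5 * exp((-6) * t + (2) * B_t).
Since sigma*B_t ~ Normal(0, sigma^2 t), E[exp(sigma*B_t)] = exp(sigma^2 t / 2); so E[X_t] = x_0 * exp((mu - sigma^2/2) t) * exp(sigma^2 t / 2) = x_0 * exp(mu t) = 5*exp(-4*t).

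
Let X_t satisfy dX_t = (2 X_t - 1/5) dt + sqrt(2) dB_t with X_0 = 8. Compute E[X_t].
E[X_t] = 79*exp(2*t)/10 + 1/10

Taking expectations and using E[dB_t] = 0, the mean m(t) = E[X_t] satisfies the ODE m'(t) = a m(t) + b with m(0) = x_0. With a = 2, b = -1/5, x_0 = 8, the solution is
  m(t) = x_0 * exp(a t) + (b/a) * (exp(a t) - 1)
       = 8 * exp(2 t) + ((-1/5)/2) * (exp(2 t) - 1)
       = 79*exp(2*t)/10 + 1/10.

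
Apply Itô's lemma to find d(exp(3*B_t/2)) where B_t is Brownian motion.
d(exp(3*B_t/2)) = (9*exp(3*B_t/2)/8) dt + (3*exp(3*B_t/2)/2) dB_t

Itô's formula for f(B_t) gives d f(B_t) = f'(B_t) dB_t + (1/2) f''(B_t) dt. Compute derivatives of f(x) = exp(3*x/2):
  f'(x)  = 3*exp(3*x/2)/2
  f''(x) = 9*exp(3*x/2)/4
Substitute x = B_t and multiply the f'' term by 1/2:
  drift     = (1/2) * (9*exp(3*x/2)/4) evaluated at B_t = 9*exp(3*B_t/2)/8
  diffusion = (3*exp(3*x/2)/2) evaluated at B_t = 3*exp(3*B_t/2)/2
Therefore d(exp(3*B_t/2)) = (9*exp(3*B_t/2)/8) dt + (3*exp(3*B_t/2)/2) dB_t.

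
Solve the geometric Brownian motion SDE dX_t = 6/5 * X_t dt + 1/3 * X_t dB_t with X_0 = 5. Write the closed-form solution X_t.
X_t = 5 * exp((103/90) * t + (1/3) * B_t)

For GBM dX = mu X dt + sigma X dB with X_0 = x_0, apply Itô to Y = log X: dY = (mu - sigma^2/2) dt + sigma dB, so Y_t = log(x_0) + (mu - sigma^2/2) t + sigma B_t and hence X_t = x_0 * exp((mu - sigma^2/2) t + sigma B_t).
With mu = 6/5, sigma = 1/3, x_0 = 5, this gives:
  X_t = 5 * exp((103/90) * t + (1/3) * B_t).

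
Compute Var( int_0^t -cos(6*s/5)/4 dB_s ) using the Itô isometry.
Var = t/32 + 5*sin(12*t/5)/384

The Itô integral of a deterministic integrand f(s) has mean 0 because each increment f(s) * (B_{s+ds} - B_s) has mean 0. By the Itô isometry:
  Var( int_0^t f(s) dB_s ) = E[ (int_0^t f(s) dB_s)^2 ] = int_0^t f(s)^2 ds.
Here f(s) = -cos(6*s/5)/4, so f(s)^2 = cos(6*s/5)^2/16. Integrate:
  int_0^t (cos(6*s/5)^2/16) ds = t/32 + 5*sin(12*t/5)/384.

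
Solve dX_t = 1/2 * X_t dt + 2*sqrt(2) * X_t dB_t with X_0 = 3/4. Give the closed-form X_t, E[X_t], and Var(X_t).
X_t = 3/4 * exp((-7/2) t + (2*sqrt(2)) B_t); E[X_t] = 3*exp(t/2)/4; Var(X_t) = 9*(exp(8*t) - 1)*exp(t)/16

For GBM dX = mu X dt + sigma X dB with X_0 = x_0, apply Itô to Y = log X: dY = (mu - sigma^2/2) dt + sigma dB, so Y_t = log(x_0) + (mu - sigma^2/2) t + sigma B_t and hence X_t = x_0 * exp((mu - sigma^2/2) t + sigma B_t).
With mu = 1/2, sigma = 2*sqrt(2), x_0 = 3/4, this gives:
  X_t = 3/4 * exp((-7/2) * t + (2*sqrt(2)) * B_t).
Since sigma*B_t ~ Normal(0, sigma^2 t), E[exp(sigma*B_t)] = exp(sigma^2 t / 2); so E[X_t] = x_0 * exp((mu - sigma^2/2) t) * exp(sigma^2 t / 2) = x_0 * exp(mu t) = 3*exp(t/2)/4.
Var(X_t) = E[X_t^2] - (E[X_t])^2 = x_0^2 * exp(2 mu t) * (exp(sigma^2 t) - 1) = 9*(exp(8*t) - 1)*exp(t)/16.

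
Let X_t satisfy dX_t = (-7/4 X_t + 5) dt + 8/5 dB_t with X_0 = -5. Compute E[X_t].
E[X_t] = 20/7 - 55*exp(-7*t/4)/7

Taking expectations and using E[dB_t] = 0, the mean m(t) = E[X_t] satisfies the ODE m'(t) = a m(t) + b with m(0) = x_0. With a = -7/4, b = 5, x_0 = -5, the solution is
  m(t) = x_0 * exp(a t) + (b/a) * (exp(a t) - 1)
       = (-5) * exp((-7/4) t) + (5/(-7/4)) * (exp((-7/4) t) - 1)
       = 20/7 - 55*exp(-7*t/4)/7.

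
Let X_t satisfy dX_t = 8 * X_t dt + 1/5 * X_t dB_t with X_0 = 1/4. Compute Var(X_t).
Var(X_t) = (exp(t/25) - 1)*exp(16*t)/16

For GBM dX = mu X dt + sigma X dB with X_0 = x_0, apply Itô to Y = log X: dY = (mu - sigma^2/2) dt + sigma dB, so Y_t = log(x_0) + (mu - sigma^2/2) t + sigma B_t and hence X_t = x_0 * exp((mu - sigma^2/2) t + sigma B_t).
With mu = 8, sigma = 1/5, x_0 = 1/4, this gives:
  X_t = 1/4 * exp((399/50) * t + (1/5) * B_t).
Since sigma*B_t ~ Normal(0, sigma^2 t), E[exp(sigma*B_t)] = exp(sigma^2 t / 2); so E[X_t] = x_0 * exp((mu - sigma^2/2) t) * exp(sigma^2 t / 2) = x_0 * exp(mu t) = exp(8*t)/4.
Var(X_t) = E[X_t^2] - (E[X_t])^2 = x_0^2 * exp(2 mu t) * (exp(sigma^2 t) - 1) = (exp(t/25) - 1)*exp(16*t)/16.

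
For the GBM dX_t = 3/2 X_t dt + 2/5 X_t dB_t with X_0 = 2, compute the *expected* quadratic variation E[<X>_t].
E[<X>_t] = 16*exp(79*t/25)/79 - 16/79

<X>_t = int_0^t ((2/5) * X_s)^2 ds. Taking expectation inside the integral: E[<X>_t] = (2/5)^2 * int_0^t E[X_s^2] ds. For GBM, E[X_s^2] = x_0^2 * exp((2 mu + sigma^2) s). Integrating:
  E[<X>_t] = (2/5)^2 * 2^2 * (exp((2*(3/2) + (2/5)^2) t) - 1) / (2*(3/2) + (2/5)^2)
           = (2/5)^2 * 2^2 * (exp((79/25) t) - 1) / (79/25) = 16*exp(79*t/25)/79 - 16/79.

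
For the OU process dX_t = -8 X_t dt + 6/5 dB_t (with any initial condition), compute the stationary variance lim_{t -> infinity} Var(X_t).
lim Var(X_t) = 9/100

The OU SDE dX = -theta X dt + sigma dB admits the integrating factor exp(theta t): d(exp(theta t) X_t) = sigma exp(theta t) dB_t. Integrating from 0 to t gives X_t = x_0 * exp(-theta t) + sigma * int_0^t exp(-theta (t-s)) dB_s for any initial x_0. The Itô integral has variance (by the Itô isometry) sigma^2 * int_0^t exp(-2 theta (t - s)) ds = sigma^2 * (1 - exp(-2 theta t)) / (2 theta), independent of x_0.
With theta = 8, sigma = 6/5:
  Var(X_t) = (6/5)^2 * (1 - exp(-2*8 t)) / (2 * 8) = 9/100 - 9*exp(-16*t)/100.
As t -> infinity, exp(-2*8 t) -> 0, so the stationary variance is sigma^2 / (2 theta) = 9/100.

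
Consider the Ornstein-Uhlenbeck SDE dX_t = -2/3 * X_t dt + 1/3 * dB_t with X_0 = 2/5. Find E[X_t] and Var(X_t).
E[X_t] = 2*exp(-2*t/3)/5; Var(X_t) = 1/12 - exp(-4*t/3)/12

The OU SDE dX = -theta X dt + sigma dB admits the integrating factor exp(theta t): d(exp(theta t) X_t) = sigma exp(theta t) dB_t. Integrating from 0 to t:
  X_t = x_0 * exp(-theta t) + sigma * int_0^t exp(-theta (t-s)) dB_s.
The Itô integral has mean 0 and (by the Itô isometry) variance sigma^2 * int_0^t exp(-2 theta (t - s)) ds = sigma^2 * (1 - exp(-2 theta t)) / (2 theta).
With theta = 2/3, sigma = 1/3, x_0 = 2/5:
  E[X_t] = 2/5 * exp(-2/3 t) = 2*exp(-2*t/3)/5
  Var(X_t) = (1/3)^2 * (1 - exp(-2*2/3 t)) / (2 * 2/3) = 1/12 - exp(-4*t/3)/12.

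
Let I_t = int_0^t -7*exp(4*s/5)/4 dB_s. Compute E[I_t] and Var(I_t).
E[I_t] = 0; Var(I_t) = 245*exp(8*t/5)/128 - 245/128

The Itô integral of a deterministic integrand f(s) has mean 0 because each increment f(s) * (B_{s+ds} - B_s) has mean 0. By the Itô isometry:
  Var( int_0^t f(s) dB_s ) = E[ (int_0^t f(s) dB_s)^2 ] = int_0^t f(s)^2 ds.
Here f(s) = -7*exp(4*s/5)/4, so f(s)^2 = 49*exp(8*s/5)/16. Integrate:
  int_0^t (49*exp(8*s/5)/16) ds = 245*exp(8*t/5)/128 - 245/128.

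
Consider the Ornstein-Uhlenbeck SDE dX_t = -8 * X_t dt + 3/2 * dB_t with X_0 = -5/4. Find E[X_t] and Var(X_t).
E[X_t] = -5*exp(-8*t)/4; Var(X_t) = 9/64 - 9*exp(-16*t)/64

The OU SDE dX = -theta X dt + sigma dB admits the integrating factor exp(theta t): d(exp(theta t) X_t) = sigma exp(theta t) dB_t. Integrating from 0 to t:
  X_t = x_0 * exp(-theta t) + sigma * int_0^t exp(-theta (t-s)) dB_s.
The Itô integral has mean 0 and (by the Itô isometry) variance sigma^2 * int_0^t exp(-2 theta (t - s)) ds = sigma^2 * (1 - exp(-2 theta t)) / (2 theta).
With theta = 8, sigma = 3/2, x_0 = -5/4:
  E[X_t] = -5/4 * exp(-8 t) = -5*exp(-8*t)/4
  Var(X_t) = (3/2)^2 * (1 - exp(-2*8 t)) / (2 * 8) = 9/64 - 9*exp(-16*t)/64.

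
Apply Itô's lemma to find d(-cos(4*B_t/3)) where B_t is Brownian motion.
d(-cos(4*B_t/3)) = (8*cos(4*B_t/3)/9) dt + (4*sin(4*B_t/3)/3) dB_t

Itô's formula for f(B_t) gives d f(B_t) = f'(B_t) dB_t + (1/2) f''(B_t) dt. Compute derivatives of f(x) = -cos(4*x/3):
  f'(x)  = 4*sin(4*x/3)/3
  f''(x) = 16*cos(4*x/3)/9
Substitute x = B_t and multiply the f'' term by 1/2:
  drift     = (1/2) * (16*cos(4*x/3)/9) evaluated at B_t = 8*cos(4*B_t/3)/9
  diffusion = (4*sin(4*x/3)/3) evaluated at B_t = 4*sin(4*B_t/3)/3
Therefore d(-cos(4*B_t/3)) = (8*cos(4*B_t/3)/9) dt + (4*sin(4*B_t/3)/3) dB_t.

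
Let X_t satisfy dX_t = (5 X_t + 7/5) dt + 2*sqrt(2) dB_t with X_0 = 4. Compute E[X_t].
E[X_t] = 107*exp(5*t)/25 - 7/25

Taking expectations and using E[dB_t] = 0, the mean m(t) = E[X_t] satisfies the ODE m'(t) = a m(t) + b with m(0) = x_0. With a = 5, b = 7/5, x_0 = 4, the solution is
  m(t) = x_0 * exp(a t) + (b/a) * (exp(a t) - 1)
       = 4 * exp(5 t) + ((7/5)/5) * (exp(5 t) - 1)
       = 107*exp(5*t)/25 - 7/25.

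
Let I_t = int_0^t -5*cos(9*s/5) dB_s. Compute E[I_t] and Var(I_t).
E[I_t] = 0; Var(I_t) = 25*t/2 + 125*sin(18*t/5)/36

The Itô integral of a deterministic integrand f(s) has mean 0 because each increment f(s) * (B_{s+ds} - B_s) has mean 0. By the Itô isometry:
  Var( int_0^t f(s) dB_s ) = E[ (int_0^t f(s) dB_s)^2 ] = int_0^t f(s)^2 ds.
Here f(s) = -5*cos(9*s/5), so f(s)^2 = 25*cos(9*s/5)^2. Integrate:
  int_0^t (25*cos(9*s/5)^2) ds = 25*t/2 + 125*sin(18*t/5)/36.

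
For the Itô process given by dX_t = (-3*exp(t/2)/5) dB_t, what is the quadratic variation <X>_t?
<X>_t = 9*exp(t)/25 - 9/25

For an Itô process dX_t = a(t) dt + b(t) dB_t, the quadratic variation is <X>_t = int_0^t b(s)^2 ds (the drift term does not contribute). Here b(s) = -3*exp(s/2)/5, so
  b(s)^2 = 9*exp(s)/25.
Integrating from 0 to t:
  <X>_t = int_0^t (9*exp(s)/25) ds = 9*exp(t)/25 - 9/25.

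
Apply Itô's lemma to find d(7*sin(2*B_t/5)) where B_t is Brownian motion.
d(7*sin(2*B_t/5)) = (-14*sin(2*B_t/5)/25) dt + (14*cos(2*B_t/5)/5) dB_t

Itô's formula for f(B_t) gives d f(B_t) = f'(B_t) dB_t + (1/2) f''(B_t) dt. Compute derivatives of f(x) = 7*sin(2*x/5):
  f'(x)  = 14*cos(2*x/5)/5
  f''(x) = -28*sin(2*x/5)/25
Substitute x = B_t and multiply the f'' term by 1/2:
  drift     = (1/2) * (-28*sin(2*x/5)/25) evaluated at B_t = -14*sin(2*B_t/5)/25
  diffusion = (14*cos(2*x/5)/5) evaluated at B_t = 14*cos(2*B_t/5)/5
Therefore d(7*sin(2*B_t/5)) = (-14*sin(2*B_t/5)/25) dt + (14*cos(2*B_t/5)/5) dB_t.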